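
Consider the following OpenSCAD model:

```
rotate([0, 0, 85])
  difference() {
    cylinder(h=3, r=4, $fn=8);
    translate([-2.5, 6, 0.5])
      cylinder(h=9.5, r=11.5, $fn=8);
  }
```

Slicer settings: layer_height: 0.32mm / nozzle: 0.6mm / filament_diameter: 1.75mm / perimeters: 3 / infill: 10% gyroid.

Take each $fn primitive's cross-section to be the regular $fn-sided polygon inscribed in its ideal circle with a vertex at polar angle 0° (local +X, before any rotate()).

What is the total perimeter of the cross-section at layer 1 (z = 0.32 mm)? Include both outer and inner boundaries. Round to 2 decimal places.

At z = 0.32 mm: the r=4 cylinder gives a regular 8-gon of circumradius 4 (constant along its height) (perimeter = 2·8·4.000·sin(180°/8) = 24.49 mm); the cylinder at (-2.5, 6) does not reach this height (z outside [0.5, 10]); Taking the first minus the rest: none of the subtracted shapes is present at this height, so the r=4 cylinder is unchanged — boundary = 24.49 mm; (whole slice rotated 85° about Z — lengths, areas and connectivity unchanged). Overall, the cross-section is a single solid region. Total boundary length (outer) = 24.49 mm.

24.49 mm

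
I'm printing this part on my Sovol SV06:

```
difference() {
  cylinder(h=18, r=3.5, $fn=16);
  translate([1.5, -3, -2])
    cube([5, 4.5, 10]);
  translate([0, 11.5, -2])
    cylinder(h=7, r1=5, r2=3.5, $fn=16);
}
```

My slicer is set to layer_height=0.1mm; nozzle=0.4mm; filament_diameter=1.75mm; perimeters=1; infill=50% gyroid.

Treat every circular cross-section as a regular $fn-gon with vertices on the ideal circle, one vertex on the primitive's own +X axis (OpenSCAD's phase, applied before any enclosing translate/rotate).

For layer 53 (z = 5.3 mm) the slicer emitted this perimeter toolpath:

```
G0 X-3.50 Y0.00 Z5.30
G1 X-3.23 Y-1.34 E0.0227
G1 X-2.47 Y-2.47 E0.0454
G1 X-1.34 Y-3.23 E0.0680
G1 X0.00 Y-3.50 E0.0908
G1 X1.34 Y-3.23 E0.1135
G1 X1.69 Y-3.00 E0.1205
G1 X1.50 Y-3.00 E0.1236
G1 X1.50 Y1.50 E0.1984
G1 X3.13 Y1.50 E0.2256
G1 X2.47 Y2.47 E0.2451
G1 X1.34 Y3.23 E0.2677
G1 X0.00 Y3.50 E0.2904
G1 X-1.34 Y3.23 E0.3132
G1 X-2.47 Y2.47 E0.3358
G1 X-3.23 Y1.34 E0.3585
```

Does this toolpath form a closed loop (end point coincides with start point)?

Start point (G0): (-3.50, 0.00). End point (last G1): the path does not return to the start — open.

no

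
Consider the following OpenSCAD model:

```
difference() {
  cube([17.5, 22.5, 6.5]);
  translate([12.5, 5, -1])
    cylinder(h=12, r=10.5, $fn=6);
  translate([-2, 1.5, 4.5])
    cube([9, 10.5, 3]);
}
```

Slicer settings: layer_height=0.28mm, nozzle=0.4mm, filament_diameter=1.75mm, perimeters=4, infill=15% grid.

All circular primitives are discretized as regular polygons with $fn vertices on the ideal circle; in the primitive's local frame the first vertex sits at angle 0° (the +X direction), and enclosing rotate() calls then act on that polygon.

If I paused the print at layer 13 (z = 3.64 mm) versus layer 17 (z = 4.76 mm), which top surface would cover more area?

Layer 13 (z = 3.64): the cube (footprint 17.5×22.5) is included at this height (area 393.75 mm²); the r=10.5 cylinder at (12.5, 5) contributes a regular 6-gon of circumradius 10.5 (area = (6/2)·10.500²·sin(360°/6) = 286.44 mm²); the cube at (-2, 1.5) does not reach this height (z outside [4.5, 7.5]); Taking the first minus the rest: starting from the 17.5×22.5 cube (393.75 mm²), the r=10.5 cylinder at (12.5, 5) partially overlaps it — only the 187.36 mm² overlap (of its 286.44 mm²) is removed, clipping the outline — area = 206.39 mm². So its area = 206.39 mm². Layer 17 (z = 4.76): the cube (footprint 17.5×22.5) is included at this height (area 393.75 mm²); the r=10.5 cylinder at (12.5, 5) gives a regular 6-gon of circumradius 10.5 (constant along its height) (area = (6/2)·10.500²·sin(360°/6) = 286.44 mm²); the cube at (-2, 1.5) (footprint 9×10.5) is included at this height (area 94.50 mm²); Taking the first minus the rest: starting from the 17.5×22.5 cube (393.75 mm²), the r=10.5 cylinder at (12.5, 5) partially overlaps it — only the 187.36 mm² overlap (of its 286.44 mm²) is removed, clipping the outline; the 9×10.5 cube at (-2, 1.5) partially overlaps it — only the 38.68 mm² overlap (of its 94.50 mm²) is removed, clipping the outline — area = 167.71 mm². So its area = 167.71 mm². Layer 13 is larger (206.39 vs 167.71 mm²).

layer 13 (z = 3.64 mm)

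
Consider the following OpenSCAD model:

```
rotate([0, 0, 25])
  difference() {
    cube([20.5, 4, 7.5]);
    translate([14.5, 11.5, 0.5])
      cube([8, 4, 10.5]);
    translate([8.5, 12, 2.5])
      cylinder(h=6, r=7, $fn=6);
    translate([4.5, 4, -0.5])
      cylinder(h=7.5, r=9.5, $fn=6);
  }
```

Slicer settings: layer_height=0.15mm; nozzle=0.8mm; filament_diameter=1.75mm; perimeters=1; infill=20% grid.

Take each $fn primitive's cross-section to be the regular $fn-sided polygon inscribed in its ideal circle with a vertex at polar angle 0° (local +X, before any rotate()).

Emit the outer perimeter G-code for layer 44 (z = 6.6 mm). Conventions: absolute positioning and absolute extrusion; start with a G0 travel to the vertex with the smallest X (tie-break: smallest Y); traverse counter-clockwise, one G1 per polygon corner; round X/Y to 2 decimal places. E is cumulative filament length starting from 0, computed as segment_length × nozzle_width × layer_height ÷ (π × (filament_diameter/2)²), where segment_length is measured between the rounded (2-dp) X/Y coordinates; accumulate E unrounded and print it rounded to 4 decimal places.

At z = 6.6 mm: the 20.5×4 cube contributes its full rectangle; the 8×4 cube at (14.5, 11.5) contributes its full rectangle; the r=7 cylinder at (8.5, 12) gives a regular 6-gon of circumradius 7 (constant along its height); the cylinder at (4.5, 4): section is a regular 6-gon, circumradius r=9.5; Taking the first minus the rest: starting from the 20.5×4 cube, the 8×4 cube at (14.5, 11.5) misses the remaining region (no effect); the r=7 cylinder at (8.5, 12) misses the remaining region (no effect); the r=9.5 cylinder at (4.5, 4) partially overlaps it — only the 51.38 mm² overlap (of its 234.48 mm²) is removed, clipping the outline — 1 connected region; (rotated 25° about Z; rotation is an isometry so areas/perimeters/island counts are preserved). The outline is a single polygon with 4 vertices. Extrusion per mm of travel: 0.8 × 0.15 / (π × 0.875²) = 0.049890. Accumulating E over each segment gives final E = 1.1937.

G0 X10.60 Y4.94 Z6.60
G1 X18.58 Y8.66 E0.4393
G1 X16.89 Y12.29 E0.6390
G1 X11.00 Y9.54 E0.9633
G1 X10.60 Y4.94 E1.1937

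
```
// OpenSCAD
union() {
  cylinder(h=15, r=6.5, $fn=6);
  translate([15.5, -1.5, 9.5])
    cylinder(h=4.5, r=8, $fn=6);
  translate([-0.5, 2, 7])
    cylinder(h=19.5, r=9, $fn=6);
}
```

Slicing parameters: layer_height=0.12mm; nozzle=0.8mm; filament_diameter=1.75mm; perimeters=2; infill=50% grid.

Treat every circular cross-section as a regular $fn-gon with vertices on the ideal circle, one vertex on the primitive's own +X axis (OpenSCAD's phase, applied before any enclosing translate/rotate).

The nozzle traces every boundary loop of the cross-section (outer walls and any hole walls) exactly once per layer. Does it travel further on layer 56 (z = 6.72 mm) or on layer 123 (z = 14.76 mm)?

layer 123 (z = 14.76 mm)

Layer 56 (z = 6.72): the cylinder: section is a regular 6-gon, circumradius r=6.5 (perimeter = 2·6·6.500·sin(180°/6) = 39.00 mm); the cylinder at (15.5, -1.5) is absent (z outside [9.5, 14]); the cylinder at (-0.5, 2) does not reach this height (z outside [7, 26.5]); Merging all regions: only the r=6.5 cylinder is present, so the union is just that shape — boundary = 39.00 mm. So its perimeter = 39.00 mm. Layer 123 (z = 14.76): the r=6.5 cylinder contributes a regular 6-gon of circumradius 6.5 (perimeter = 2·6·6.500·sin(180°/6) = 39.00 mm); the cylinder at (15.5, -1.5) does not reach this height (z outside [9.5, 14]); the r=9 cylinder at (-0.5, 2) contributes a regular 6-gon of circumradius 9 (perimeter = 2·6·9.000·sin(180°/6) = 54.00 mm); Combining (union): the r=6.5 cylinder lies entirely inside the r=9 cylinder at (-0.5, 2), so the union is just the r=9 cylinder at (-0.5, 2) — boundary = 54.00 mm. So its perimeter = 54.00 mm. Layer 123 is larger (54.00 vs 39.00 mm).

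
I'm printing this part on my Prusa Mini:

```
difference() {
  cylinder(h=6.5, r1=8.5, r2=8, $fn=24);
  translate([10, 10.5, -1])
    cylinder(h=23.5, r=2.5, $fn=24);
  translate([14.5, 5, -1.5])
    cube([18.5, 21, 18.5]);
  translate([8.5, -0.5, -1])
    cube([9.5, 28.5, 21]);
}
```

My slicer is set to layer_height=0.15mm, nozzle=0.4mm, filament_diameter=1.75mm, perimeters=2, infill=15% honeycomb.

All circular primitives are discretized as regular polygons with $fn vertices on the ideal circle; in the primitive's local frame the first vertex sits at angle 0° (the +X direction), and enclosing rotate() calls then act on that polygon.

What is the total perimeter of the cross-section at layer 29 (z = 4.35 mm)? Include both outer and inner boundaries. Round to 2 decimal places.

At z = 4.35 mm: the cone (r1=8.5→r2=8) has section circumradius 8.165 here — a regular 24-gon (perimeter = 2·24·8.165·sin(180°/24) = 51.16 mm); the r=2.5 cylinder at (10, 10.5) contributes a regular 24-gon of circumradius 2.5 (perimeter = 2·24·2.500·sin(180°/24) = 15.66 mm); the cube at (14.5, 5) (footprint 18.5×21) is included at this height (perimeter 79.00 mm); the cube at (8.5, -0.5) (footprint 9.5×28.5) is included at this height (perimeter 76.00 mm); After the difference (first − rest): starting from the cone, the r=2.5 cylinder at (10, 10.5) misses the remaining region (no effect); the 18.5×21 cube at (14.5, 5) misses the remaining region (no effect); the 9.5×28.5 cube at (8.5, -0.5) misses the remaining region (no effect) — boundary = 51.16 mm. Overall, the cross-section is a single solid region. Total boundary length (outer) = 51.16 mm.

51.16 mm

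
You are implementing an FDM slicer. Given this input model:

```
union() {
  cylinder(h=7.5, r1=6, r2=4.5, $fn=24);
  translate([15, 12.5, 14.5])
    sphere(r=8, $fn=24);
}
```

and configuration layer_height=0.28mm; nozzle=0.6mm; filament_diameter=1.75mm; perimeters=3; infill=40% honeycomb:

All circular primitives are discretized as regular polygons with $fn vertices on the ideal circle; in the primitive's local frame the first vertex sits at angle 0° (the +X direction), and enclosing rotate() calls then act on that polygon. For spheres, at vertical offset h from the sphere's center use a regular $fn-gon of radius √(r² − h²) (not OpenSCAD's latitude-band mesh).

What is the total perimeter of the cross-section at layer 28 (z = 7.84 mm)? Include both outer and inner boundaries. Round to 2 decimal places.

At z = 7.84 mm: the cone is absent (z outside [0, 7.5]); the sphere at (15, 12.5): section is a regular 24-gon, circumradius = √(r²−h²) = √(8²−6.66²) = 4.432 (perimeter = 2·24·4.432·sin(180°/24) = 27.77 mm); Taking the union: only the r=8 sphere at (15, 12.5) is present, so the union is just that shape — boundary = 27.77 mm. Overall, the cross-section is a single solid region. Total boundary length (outer) = 27.77 mm.

27.77 mm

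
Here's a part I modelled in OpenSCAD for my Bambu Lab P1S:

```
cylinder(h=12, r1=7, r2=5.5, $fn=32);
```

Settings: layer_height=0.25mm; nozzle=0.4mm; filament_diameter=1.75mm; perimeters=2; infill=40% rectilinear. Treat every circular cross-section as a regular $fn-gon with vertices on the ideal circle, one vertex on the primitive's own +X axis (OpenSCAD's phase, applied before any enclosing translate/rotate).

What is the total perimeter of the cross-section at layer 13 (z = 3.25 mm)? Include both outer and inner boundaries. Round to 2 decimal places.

At z = 3.25 mm: the cone contributes a regular 32-gon of circumradius 6.594 (interpolated between r1=7 and r2=5.5 at t=0.271) (perimeter = 2·32·6.594·sin(180°/32) = 41.36 mm). Overall, the cross-section is a single solid region. Total boundary length (outer) = 41.36 mm.

41.36 mm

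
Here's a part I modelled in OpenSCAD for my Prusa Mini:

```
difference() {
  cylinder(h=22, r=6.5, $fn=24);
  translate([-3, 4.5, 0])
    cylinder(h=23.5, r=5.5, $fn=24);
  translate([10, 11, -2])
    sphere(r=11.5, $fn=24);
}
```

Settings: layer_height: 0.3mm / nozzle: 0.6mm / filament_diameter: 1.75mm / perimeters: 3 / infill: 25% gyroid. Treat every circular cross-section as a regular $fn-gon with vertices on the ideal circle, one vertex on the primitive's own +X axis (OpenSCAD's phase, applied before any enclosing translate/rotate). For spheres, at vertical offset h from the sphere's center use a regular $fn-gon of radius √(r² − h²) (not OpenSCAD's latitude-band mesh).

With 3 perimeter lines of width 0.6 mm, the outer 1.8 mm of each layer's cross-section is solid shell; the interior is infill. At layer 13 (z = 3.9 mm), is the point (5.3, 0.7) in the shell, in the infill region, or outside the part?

At z = 3.9 mm: the r=6.5 cylinder gives a regular 24-gon of circumradius 6.5 (constant along its height); the r=5.5 cylinder at (-3, 4.5) gives a regular 24-gon of circumradius 5.5 (constant along its height); the r=11.5 sphere at (10, 11) slices to a regular 24-gon of circumradius 9.871 (√(r²−h²) with h=5.9 from center); After the difference (first − rest): starting from the r=6.5 cylinder, the r=5.5 cylinder at (-3, 4.5) partially overlaps it — only the 49.13 mm² overlap (of its 93.95 mm²) is removed, clipping the outline; the r=11.5 sphere at (10, 11) partially overlaps it — only the 5.48 mm² overlap (of its 302.63 mm²) is removed, clipping the outline — 1 connected region. Overall, the cross-section is a single solid region. The nearest boundary edge runs (6.28, 1.68)→(6.50, 0.00); distance from the point to it = 1.10 mm. The point is inside the cross-section, 1.10 mm from the nearest boundary — within the 1.8 mm shell band (3 × 0.6).

shell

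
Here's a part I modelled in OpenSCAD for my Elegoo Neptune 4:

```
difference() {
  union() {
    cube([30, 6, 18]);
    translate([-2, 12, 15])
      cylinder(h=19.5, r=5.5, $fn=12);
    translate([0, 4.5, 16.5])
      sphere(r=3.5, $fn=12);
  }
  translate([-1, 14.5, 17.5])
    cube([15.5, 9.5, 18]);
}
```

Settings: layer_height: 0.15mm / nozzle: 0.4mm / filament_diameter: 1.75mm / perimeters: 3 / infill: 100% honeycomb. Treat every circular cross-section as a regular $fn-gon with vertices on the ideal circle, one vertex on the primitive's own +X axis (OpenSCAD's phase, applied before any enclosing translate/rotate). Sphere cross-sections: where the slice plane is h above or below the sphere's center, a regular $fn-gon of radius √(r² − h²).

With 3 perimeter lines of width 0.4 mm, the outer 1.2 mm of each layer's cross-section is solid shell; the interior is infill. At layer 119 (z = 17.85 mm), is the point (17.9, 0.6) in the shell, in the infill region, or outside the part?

shell

At z = 17.85 mm: the cube (footprint 30×6) is included at this height; the r=5.5 cylinder at (-2, 12) gives a regular 12-gon of circumradius 5.5 (constant along its height); the r=3.5 sphere at (0, 4.5) contributes a regular 12-gon of circumradius √(3.5²−1.35²) = 3.229; Merging all regions: the regions partially overlap (shared area 14.16 mm²), so overlapping operands fuse into one piece — 1 connected region; the cube at (-1, 14.5) is present — its section is the full 15.5×9.5 rectangle; Subtracting the remaining from the first: starting from that combined region, the 15.5×9.5 cube at (-1, 14.5) partially overlaps it — only the 6.91 mm² overlap (of its 147.25 mm²) is removed, clipping the outline — 1 connected region. Overall, the cross-section is a single solid region. The nearest boundary edge runs (30.00, 0.00)→(0.00, 0.00); distance from the point to it = 0.60 mm. The point is inside the cross-section, 0.60 mm from the nearest boundary — within the 1.2 mm shell band (3 × 0.4).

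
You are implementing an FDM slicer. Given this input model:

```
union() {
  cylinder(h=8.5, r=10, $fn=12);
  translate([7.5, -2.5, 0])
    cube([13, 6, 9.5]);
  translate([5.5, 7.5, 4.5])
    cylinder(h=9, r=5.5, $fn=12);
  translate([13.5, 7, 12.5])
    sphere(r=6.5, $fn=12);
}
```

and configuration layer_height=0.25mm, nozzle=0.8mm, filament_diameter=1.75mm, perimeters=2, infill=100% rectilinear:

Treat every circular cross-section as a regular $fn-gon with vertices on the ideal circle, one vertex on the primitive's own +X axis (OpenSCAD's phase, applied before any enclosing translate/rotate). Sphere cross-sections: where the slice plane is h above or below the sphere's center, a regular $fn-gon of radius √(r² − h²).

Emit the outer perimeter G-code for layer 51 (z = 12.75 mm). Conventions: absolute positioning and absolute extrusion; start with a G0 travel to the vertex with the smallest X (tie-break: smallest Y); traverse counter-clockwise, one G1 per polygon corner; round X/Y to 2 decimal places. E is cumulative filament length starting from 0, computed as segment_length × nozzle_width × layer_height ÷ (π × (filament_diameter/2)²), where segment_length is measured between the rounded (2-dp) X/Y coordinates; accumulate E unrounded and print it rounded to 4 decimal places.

G0 X0.00 Y7.50 Z12.75
G1 X0.74 Y4.75 E0.2368
G1 X2.75 Y2.74 E0.4732
G1 X5.50 Y2.00 E0.7100
G1 X8.25 Y2.74 E0.9468
G1 X8.57 Y3.06 E0.9844
G1 X10.25 Y1.38 E1.1819
G1 X13.50 Y0.50 E1.4619
G1 X16.75 Y1.38 E1.7419
G1 X19.12 Y3.75 E2.0206
G1 X20.00 Y7.00 E2.3005
G1 X19.12 Y10.25 E2.5805
G1 X16.75 Y12.62 E2.8592
G1 X13.50 Y13.50 E3.1392
G1 X10.25 Y12.62 E3.4191
G1 X9.07 Y11.44 E3.5579
G1 X8.25 Y12.26 E3.6543
G1 X5.50 Y13.00 E3.8911
G1 X2.75 Y12.26 E4.1279
G1 X0.74 Y10.25 E4.3643
G1 X0.00 Y7.50 E4.6011

At z = 12.75 mm: the cylinder is absent (z outside [0, 8.5]); the cube at (7.5, -2.5) does not reach this height (z outside [0, 9.5]); the r=5.5 cylinder at (5.5, 7.5) contributes a regular 12-gon of circumradius 5.5; the sphere at (13.5, 7): section is a regular 12-gon, circumradius = √(r²−h²) = √(6.5²−0.25²) = 6.495; Taking the union: the regions partially overlap (shared area 21.78 mm²), so overlapping operands fuse into one piece — 1 connected region. The outline is a single polygon with 20 vertices. Extrusion per mm of travel: 0.8 × 0.25 / (π × 0.875²) = 0.083150. Accumulating E over each segment gives final E = 4.6011.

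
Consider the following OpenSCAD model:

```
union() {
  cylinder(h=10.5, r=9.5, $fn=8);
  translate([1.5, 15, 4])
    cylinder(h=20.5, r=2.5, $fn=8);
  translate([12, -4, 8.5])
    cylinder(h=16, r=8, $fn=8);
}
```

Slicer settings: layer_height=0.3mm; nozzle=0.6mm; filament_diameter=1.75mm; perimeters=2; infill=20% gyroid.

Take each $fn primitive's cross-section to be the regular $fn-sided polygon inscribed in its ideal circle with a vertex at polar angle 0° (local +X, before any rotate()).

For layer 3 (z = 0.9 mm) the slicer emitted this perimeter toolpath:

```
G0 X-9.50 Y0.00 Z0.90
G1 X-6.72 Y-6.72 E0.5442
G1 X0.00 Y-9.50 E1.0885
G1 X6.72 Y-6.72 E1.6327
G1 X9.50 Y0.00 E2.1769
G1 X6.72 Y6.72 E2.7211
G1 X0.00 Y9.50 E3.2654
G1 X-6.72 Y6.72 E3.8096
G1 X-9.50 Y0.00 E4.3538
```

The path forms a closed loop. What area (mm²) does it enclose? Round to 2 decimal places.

255.36 mm²

Apply the shoelace formula to the sequence of (X, Y) vertices; enclosed area = 255.36 mm².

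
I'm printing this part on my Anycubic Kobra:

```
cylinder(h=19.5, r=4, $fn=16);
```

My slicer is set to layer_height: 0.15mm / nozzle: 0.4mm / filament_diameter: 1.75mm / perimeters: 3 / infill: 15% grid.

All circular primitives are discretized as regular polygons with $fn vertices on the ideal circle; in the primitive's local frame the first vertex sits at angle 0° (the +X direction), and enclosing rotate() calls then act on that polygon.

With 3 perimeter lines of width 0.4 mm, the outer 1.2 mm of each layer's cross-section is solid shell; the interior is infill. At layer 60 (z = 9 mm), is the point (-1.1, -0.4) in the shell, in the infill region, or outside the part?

infill

At z = 9 mm: the r=4 cylinder gives a regular 16-gon of circumradius 4 (constant along its height). Overall, the cross-section is a single solid region. The nearest boundary edge runs (-4.00, 0.00)→(-3.70, -1.53); distance from the point to it = 2.77 mm. The point is inside the cross-section and 2.77 mm from the nearest boundary — more than the 1.2 mm shell width (3 × 0.4), so it's in the infill interior.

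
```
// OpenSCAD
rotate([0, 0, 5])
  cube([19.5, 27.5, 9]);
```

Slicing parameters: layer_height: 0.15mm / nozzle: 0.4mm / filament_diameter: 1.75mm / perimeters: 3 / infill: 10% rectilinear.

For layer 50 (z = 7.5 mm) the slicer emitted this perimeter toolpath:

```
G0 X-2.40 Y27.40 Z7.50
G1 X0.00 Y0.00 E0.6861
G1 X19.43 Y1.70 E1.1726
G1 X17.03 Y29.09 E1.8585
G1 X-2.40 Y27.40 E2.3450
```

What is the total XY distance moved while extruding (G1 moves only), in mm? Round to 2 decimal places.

Sum the Euclidean lengths of each G1 segment: total = 94.01 mm.

94.01 mm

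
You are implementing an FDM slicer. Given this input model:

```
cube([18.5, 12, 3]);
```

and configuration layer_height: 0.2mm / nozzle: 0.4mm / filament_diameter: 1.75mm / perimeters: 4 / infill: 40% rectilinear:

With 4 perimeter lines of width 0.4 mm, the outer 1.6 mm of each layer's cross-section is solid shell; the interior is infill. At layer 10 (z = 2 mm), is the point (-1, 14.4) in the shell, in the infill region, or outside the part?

At z = 2 mm: the cube (footprint 18.5×12) is included at this height. Overall, the cross-section is a single solid region. The nearest boundary edge runs (18.50, 12.00)→(0.00, 12.00); distance from the point to it = 2.60 mm. The point is not inside any of the regions above, so it lies outside the cross-section (2.60 mm from the nearest boundary).

outside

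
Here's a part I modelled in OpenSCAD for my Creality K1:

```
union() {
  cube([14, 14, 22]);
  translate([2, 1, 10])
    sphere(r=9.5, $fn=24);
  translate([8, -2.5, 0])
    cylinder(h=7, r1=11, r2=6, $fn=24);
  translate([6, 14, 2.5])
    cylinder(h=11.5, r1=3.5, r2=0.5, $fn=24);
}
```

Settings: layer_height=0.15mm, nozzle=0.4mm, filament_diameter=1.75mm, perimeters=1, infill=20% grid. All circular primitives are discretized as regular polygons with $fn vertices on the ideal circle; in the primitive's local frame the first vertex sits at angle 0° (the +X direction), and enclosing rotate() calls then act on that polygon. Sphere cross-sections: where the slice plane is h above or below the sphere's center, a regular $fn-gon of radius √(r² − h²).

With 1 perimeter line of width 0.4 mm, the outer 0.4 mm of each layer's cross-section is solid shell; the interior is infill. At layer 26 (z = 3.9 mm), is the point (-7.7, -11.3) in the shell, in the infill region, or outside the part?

At z = 3.9 mm: the cube (footprint 14×14) is included at this height; the r=9.5 sphere at (2, 1) slices to a regular 24-gon of circumradius 7.283 (√(r²−h²) with h=6.1 from center); the cone at (8, -2.5) (r1=11→r2=6) has section circumradius 8.214 here — a regular 24-gon; the cone at (6, 14) contributes a regular 24-gon of circumradius 3.135 (interpolated between r1=3.5 and r2=0.5 at t=0.122); Combining (union): the regions partially overlap (shared area 187.41 mm²), so overlapping operands fuse into one piece — 1 connected region. Overall, the cross-section is a single solid region. The nearest boundary edge runs (-1.64, -5.31)→(-3.15, -4.15); distance from the point to it = 8.44 mm. The point is not inside any of the regions above, so it lies outside the cross-section (8.44 mm from the nearest boundary).

outside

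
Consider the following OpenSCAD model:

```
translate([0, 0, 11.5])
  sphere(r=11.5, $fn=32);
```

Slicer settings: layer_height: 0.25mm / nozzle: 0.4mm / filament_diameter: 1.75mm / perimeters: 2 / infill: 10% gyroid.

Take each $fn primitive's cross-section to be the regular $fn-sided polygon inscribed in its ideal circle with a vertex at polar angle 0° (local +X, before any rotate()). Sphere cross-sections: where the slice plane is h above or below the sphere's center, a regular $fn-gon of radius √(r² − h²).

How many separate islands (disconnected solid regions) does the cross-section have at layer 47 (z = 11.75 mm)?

1

At z = 11.75 mm: the sphere: section is a regular 32-gon, circumradius = √(r²−h²) = √(11.5²−0.25²) = 11.497. Overall, the cross-section is a single solid region. Island count = 1.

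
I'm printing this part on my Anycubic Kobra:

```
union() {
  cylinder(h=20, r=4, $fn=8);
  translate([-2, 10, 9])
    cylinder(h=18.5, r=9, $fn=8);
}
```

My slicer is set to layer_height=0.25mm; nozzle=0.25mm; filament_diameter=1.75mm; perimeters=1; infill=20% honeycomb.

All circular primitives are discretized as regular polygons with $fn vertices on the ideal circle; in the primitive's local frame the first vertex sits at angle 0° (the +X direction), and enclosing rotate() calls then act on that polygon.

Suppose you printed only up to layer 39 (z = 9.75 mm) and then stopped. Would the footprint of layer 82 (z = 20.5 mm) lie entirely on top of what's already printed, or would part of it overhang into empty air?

entirely on top

Compare the two slices. At z = 9.75: the r=4 cylinder gives a regular 8-gon of circumradius 4 (constant along its height) (area = (8/2)·4.000²·sin(360°/8) = 45.25 mm²); the r=9 cylinder at (-2, 10) contributes a regular 8-gon of circumradius 9 (area = (8/2)·9.000²·sin(360°/8) = 229.10 mm²); Merging all regions: the regions partially overlap — summed areas 274.36 mm² minus the doubly-counted overlap 9.09 mm² gives 265.26 mm² — area = 265.26 mm². At z = 20.5: the cylinder is absent (z outside [0, 20]); the cylinder at (-2, 10): section is a regular 8-gon, circumradius r=9 (area = (8/2)·9.000²·sin(360°/8) = 229.10 mm²); Taking the union: only the r=9 cylinder at (-2, 10) is present, so the union is just that shape — area = 229.10 mm². Checking containment: the cross-section at z = 20.5 is a subset of the cross-section at z = 9.75.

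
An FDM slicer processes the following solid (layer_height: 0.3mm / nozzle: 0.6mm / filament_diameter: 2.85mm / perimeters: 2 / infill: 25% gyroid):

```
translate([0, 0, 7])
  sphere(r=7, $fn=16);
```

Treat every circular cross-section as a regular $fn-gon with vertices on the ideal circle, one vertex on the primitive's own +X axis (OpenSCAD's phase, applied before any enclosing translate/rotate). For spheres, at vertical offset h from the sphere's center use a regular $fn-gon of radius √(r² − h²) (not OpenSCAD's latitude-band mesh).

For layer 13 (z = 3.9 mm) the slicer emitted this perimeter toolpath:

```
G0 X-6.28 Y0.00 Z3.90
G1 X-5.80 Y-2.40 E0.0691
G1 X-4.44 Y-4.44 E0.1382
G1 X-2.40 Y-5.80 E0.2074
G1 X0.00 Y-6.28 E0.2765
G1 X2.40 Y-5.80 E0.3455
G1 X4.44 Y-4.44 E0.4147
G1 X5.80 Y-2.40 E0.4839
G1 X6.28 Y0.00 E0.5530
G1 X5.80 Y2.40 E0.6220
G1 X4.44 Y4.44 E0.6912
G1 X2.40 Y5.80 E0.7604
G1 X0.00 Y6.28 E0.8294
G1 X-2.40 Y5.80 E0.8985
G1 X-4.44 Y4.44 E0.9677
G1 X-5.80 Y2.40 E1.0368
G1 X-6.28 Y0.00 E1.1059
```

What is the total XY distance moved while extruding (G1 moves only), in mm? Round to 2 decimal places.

Sum the Euclidean lengths of each G1 segment: total = 39.19 mm.

39.19 mm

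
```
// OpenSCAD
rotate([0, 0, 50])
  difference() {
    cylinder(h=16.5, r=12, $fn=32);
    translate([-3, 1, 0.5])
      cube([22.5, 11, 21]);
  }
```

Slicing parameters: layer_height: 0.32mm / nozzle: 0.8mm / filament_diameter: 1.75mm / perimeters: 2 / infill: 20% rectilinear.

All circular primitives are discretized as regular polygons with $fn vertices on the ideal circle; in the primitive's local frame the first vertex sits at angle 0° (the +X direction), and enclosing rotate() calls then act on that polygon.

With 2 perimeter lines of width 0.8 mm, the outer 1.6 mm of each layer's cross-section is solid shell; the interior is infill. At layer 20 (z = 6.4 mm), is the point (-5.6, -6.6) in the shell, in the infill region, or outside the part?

At z = 6.4 mm: the r=12 cylinder gives a regular 32-gon of circumradius 12 (constant along its height); the cube at (-3, 1) (footprint 22.5×11) is included at this height; After the difference (first − rest): starting from the r=12 cylinder, the 22.5×11 cube at (-3, 1) partially overlaps it — only the 132.93 mm² overlap (of its 247.50 mm²) is removed, clipping the outline — 1 connected region; (whole slice rotated 50° about Z — lengths, areas and connectivity unchanged). Overall, the cross-section is a single solid region. Undo the 50° rotation: the query point maps to (-8.656, 0.047) in the un-rotated model frame. The nearest boundary edge runs (-12.00, 0.00)→(-11.77, 2.34); distance from the point to it = 3.32 mm. The point is inside the cross-section and 3.32 mm from the nearest boundary — more than the 1.6 mm shell width (2 × 0.8), so it's in the infill interior.

infill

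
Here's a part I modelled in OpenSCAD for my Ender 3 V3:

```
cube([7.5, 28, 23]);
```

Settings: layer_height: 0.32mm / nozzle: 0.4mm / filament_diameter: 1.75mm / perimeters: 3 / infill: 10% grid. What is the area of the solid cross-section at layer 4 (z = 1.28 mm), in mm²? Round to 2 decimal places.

210.00 mm²

At z = 1.28 mm: the cube is present — its section is the full 7.5×28 rectangle (area 210.00 mm²). Overall, the cross-section is a single solid region. Net area = 210.00 mm².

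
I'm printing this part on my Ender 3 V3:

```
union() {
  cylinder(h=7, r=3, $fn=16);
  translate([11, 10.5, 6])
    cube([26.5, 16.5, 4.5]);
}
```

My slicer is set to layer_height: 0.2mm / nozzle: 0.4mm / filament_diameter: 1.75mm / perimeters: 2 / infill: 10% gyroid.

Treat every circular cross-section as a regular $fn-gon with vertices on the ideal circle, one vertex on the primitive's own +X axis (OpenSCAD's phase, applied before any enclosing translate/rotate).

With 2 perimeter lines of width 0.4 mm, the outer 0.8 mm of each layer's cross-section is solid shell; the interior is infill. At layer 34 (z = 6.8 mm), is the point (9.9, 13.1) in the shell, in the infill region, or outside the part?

outside

At z = 6.8 mm: the r=3 cylinder contributes a regular 16-gon of circumradius 3; the cube at (11, 10.5) is present — its section is the full 26.5×16.5 rectangle; Merging all regions: the 2 present regions are separate (no shared area or edge), so areas and boundary lengths simply add and each stays a separate island — 2 connected regions. Overall, the cross-section has 2 separate islands. The nearest boundary edge runs (11.00, 10.50)→(11.00, 27.00); distance from the point to it = 1.10 mm. The point is not inside any of the regions above, so it lies outside the cross-section (1.10 mm from the nearest boundary).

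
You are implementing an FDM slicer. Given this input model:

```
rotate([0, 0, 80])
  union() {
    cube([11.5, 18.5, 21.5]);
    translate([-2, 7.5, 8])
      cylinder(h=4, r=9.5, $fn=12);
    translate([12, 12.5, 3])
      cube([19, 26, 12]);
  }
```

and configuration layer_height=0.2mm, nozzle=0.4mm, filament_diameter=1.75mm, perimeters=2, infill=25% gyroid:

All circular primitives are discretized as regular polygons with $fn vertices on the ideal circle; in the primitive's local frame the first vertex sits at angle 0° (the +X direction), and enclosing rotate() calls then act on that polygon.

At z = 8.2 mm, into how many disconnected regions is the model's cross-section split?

At z = 8.2 mm: the 11.5×18.5 cube contributes its full rectangle; the r=9.5 cylinder at (-2, 7.5) contributes a regular 12-gon of circumradius 9.5; the cube at (12, 12.5) (footprint 19×26) is included at this height; Taking the union: the regions partially overlap (shared area 95.17 mm²), so overlapping operands fuse into one piece — 2 connected regions; (whole slice rotated 80° about Z — lengths, areas and connectivity unchanged). The result has 2 disconnected regions.

2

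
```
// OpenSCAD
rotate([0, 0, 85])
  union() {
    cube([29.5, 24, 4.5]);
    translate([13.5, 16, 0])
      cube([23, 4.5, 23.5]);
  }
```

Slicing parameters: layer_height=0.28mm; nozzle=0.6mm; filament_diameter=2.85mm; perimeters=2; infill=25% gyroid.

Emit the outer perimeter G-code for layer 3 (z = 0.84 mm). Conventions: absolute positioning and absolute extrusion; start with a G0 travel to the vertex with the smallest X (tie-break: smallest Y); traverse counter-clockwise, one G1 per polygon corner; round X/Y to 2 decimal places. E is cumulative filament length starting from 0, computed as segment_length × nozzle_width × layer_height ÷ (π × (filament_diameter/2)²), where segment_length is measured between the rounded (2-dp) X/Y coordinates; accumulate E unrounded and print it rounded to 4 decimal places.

At z = 0.84 mm: the cube is present — its section is the full 29.5×24 rectangle; the cube at (13.5, 16) (footprint 23×4.5) is included at this height; Merging all regions: the regions partially overlap (shared area 72.00 mm²), so overlapping operands fuse into one piece — 1 connected region; (rotated 85° about Z; rotation is an isometry so areas/perimeters/island counts are preserved). The outline is a single polygon with 8 vertices. Extrusion per mm of travel: 0.6 × 0.28 / (π × 1.425²) = 0.026335. Accumulating E over each segment gives final E = 3.1870.

G0 X-23.91 Y2.09 Z0.84
G1 X0.00 Y0.00 E0.6321
G1 X2.57 Y29.39 E1.4090
G1 X-13.37 Y30.78 E1.8304
G1 X-12.76 Y37.76 E2.0149
G1 X-17.24 Y38.15 E2.1333
G1 X-17.85 Y31.17 E2.3178
G1 X-21.34 Y31.48 E2.4101
G1 X-23.91 Y2.09 E3.1870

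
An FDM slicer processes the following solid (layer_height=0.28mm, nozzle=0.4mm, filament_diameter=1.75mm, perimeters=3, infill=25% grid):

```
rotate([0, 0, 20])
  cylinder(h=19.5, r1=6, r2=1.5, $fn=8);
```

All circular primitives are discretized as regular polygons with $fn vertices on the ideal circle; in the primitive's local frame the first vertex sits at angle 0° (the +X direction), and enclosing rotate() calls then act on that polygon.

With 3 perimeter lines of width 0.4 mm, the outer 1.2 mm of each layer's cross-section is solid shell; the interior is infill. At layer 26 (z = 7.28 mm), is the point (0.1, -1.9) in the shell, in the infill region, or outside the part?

At z = 7.28 mm: the cone contributes a regular 8-gon of circumradius 4.320 (interpolated between r1=6 and r2=1.5 at t=0.373); (rotated 20° about Z; rotation is an isometry so areas/perimeters/island counts are preserved). Overall, the cross-section is a single solid region. Undo the 20° rotation: the query point maps to (-0.556, -1.820) in the un-rotated model frame. The nearest boundary edge runs (-3.05, -3.05)→(-0.00, -4.32); distance from the point to it = 2.10 mm. The point is inside the cross-section and 2.10 mm from the nearest boundary — more than the 1.2 mm shell width (3 × 0.4), so it's in the infill interior.

infill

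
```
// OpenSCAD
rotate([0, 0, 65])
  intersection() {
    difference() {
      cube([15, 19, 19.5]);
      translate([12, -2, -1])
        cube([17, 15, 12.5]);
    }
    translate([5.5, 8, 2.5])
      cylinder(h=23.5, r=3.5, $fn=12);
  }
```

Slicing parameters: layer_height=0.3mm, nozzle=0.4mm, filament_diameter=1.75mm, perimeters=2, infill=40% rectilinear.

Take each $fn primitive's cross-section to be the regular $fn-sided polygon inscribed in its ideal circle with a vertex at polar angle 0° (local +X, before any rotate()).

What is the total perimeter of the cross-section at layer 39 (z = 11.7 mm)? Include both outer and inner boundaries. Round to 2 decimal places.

21.74 mm

At z = 11.7 mm: the cube (footprint 15×19) is included at this height (perimeter 68.00 mm); the cube at (12, -2) is absent (z outside [-1, 11.5]); Taking the first minus the rest: none of the subtracted shapes is present at this height, so the 15×19 cube is unchanged — boundary = 68.00 mm; the cylinder at (5.5, 8): section is a regular 12-gon, circumradius r=3.5 (perimeter = 2·12·3.500·sin(180°/12) = 21.74 mm); Taking the intersection: the r=3.5 cylinder at (5.5, 8) lies inside that combined region, so the common part is the r=3.5 cylinder at (5.5, 8) itself — boundary = 21.74 mm; (whole slice rotated 65° about Z — lengths, areas and connectivity unchanged). Overall, the cross-section is a single solid region. Total boundary length (outer) = 21.74 mm.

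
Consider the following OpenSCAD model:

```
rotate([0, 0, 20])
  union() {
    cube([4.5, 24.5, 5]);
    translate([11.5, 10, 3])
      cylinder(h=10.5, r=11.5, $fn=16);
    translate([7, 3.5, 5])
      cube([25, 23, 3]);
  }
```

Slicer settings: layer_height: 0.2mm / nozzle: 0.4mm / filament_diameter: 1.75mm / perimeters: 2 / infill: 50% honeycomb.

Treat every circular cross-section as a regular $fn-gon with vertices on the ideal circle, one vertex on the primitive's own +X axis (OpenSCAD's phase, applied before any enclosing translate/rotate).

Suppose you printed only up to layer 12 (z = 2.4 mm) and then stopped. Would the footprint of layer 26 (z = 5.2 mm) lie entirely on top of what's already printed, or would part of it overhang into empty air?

part overhangs

Compare the two slices. At z = 2.4: the 4.5×24.5 cube contributes its full rectangle (area 110.25 mm²); the cylinder at (11.5, 10) is absent (z outside [3, 13.5]); the cube at (7, 3.5) is absent (z outside [5, 8]); Merging all regions: only the 4.5×24.5 cube is present, so the union is just that shape — area = 110.25 mm²; (whole slice rotated 20° about Z — lengths, areas and connectivity unchanged). At z = 5.2: the cube is absent (z outside [0, 5]); the r=11.5 cylinder at (11.5, 10) contributes a regular 16-gon of circumradius 11.5 (area = (16/2)·11.500²·sin(360°/16) = 404.88 mm²); the cube at (7, 3.5) (footprint 25×23) is included at this height (area 575.00 mm²); Taking the union: the regions partially overlap — summed areas 979.88 mm² minus the doubly-counted overlap 249.72 mm² gives 730.16 mm² — area = 730.16 mm²; (rotated 20° about Z; rotation is an isometry so areas/perimeters/island counts are preserved). Checking containment: at z = 5.2 the cross-section extends beyond the z = 2.4 cross-section by about 675.81 mm².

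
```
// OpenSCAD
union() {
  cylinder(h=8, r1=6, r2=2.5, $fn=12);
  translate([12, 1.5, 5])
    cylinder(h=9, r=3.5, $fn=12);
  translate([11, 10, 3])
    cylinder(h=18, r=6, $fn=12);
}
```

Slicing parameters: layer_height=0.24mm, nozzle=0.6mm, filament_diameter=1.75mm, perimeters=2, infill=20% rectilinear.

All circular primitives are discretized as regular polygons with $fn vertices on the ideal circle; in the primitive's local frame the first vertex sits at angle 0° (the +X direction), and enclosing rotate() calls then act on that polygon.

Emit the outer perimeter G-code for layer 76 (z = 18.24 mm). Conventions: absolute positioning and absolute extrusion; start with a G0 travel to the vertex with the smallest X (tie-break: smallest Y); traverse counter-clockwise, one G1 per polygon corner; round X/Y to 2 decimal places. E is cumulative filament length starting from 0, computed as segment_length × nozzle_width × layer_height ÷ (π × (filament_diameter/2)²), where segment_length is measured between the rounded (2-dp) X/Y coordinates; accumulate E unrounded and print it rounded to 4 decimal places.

At z = 18.24 mm: the cone is absent (z outside [0, 8]); the cylinder at (12, 1.5) is not intersected at this z (z outside [5, 14]); the cylinder at (11, 10): section is a regular 12-gon, circumradius r=6; Taking the union: only the r=6 cylinder at (11, 10) is present, so the union is just that shape — 1 connected region. The outline is a single polygon with 12 vertices. Extrusion per mm of travel: 0.6 × 0.24 / (π × 0.875²) = 0.059868. Accumulating E over each segment gives final E = 2.2321.

G0 X5.00 Y10.00 Z18.24
G1 X5.80 Y7.00 E0.1859
G1 X8.00 Y4.80 E0.3721
G1 X11.00 Y4.00 E0.5580
G1 X14.00 Y4.80 E0.7439
G1 X16.20 Y7.00 E0.9302
G1 X17.00 Y10.00 E1.1161
G1 X16.20 Y13.00 E1.3019
G1 X14.00 Y15.20 E1.4882
G1 X11.00 Y16.00 E1.6741
G1 X8.00 Y15.20 E1.8600
G1 X5.80 Y13.00 E2.0462
G1 X5.00 Y10.00 E2.2321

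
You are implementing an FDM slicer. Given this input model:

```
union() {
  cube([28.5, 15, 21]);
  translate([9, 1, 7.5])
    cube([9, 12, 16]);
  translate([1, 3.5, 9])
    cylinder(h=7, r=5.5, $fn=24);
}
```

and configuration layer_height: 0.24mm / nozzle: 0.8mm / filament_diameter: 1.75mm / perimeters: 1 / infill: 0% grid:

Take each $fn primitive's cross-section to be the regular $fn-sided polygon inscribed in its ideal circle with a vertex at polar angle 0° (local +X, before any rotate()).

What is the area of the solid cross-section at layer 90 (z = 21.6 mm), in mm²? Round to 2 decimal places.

108.00 mm²

At z = 21.6 mm: the cube is absent (z outside [0, 21]); the cube at (9, 1) is present — its section is the full 9×12 rectangle (area 108.00 mm²); the cylinder at (1, 3.5) is not intersected at this z (z outside [9, 16]); Combining (union): only the 9×12 cube at (9, 1) is present, so the union is just that shape — area = 108.00 mm². Overall, the cross-section is a single solid region. Net area = 108.00 mm².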